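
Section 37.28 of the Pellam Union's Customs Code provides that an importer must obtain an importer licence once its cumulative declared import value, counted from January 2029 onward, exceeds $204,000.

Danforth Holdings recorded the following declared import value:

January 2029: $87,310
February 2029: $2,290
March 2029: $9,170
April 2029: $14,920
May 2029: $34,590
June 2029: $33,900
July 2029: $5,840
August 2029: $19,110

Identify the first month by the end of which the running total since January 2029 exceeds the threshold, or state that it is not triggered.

Through January 2029: $87,310
Through February 2029: $89,600
Through March 2029: $98,770
Through April 2029: $113,690
Through May 2029: $148,280
Through June 2029: $182,180
Through July 2029: $188,020
Through August 2029: $207,130 ← exceeds threshold

August 2029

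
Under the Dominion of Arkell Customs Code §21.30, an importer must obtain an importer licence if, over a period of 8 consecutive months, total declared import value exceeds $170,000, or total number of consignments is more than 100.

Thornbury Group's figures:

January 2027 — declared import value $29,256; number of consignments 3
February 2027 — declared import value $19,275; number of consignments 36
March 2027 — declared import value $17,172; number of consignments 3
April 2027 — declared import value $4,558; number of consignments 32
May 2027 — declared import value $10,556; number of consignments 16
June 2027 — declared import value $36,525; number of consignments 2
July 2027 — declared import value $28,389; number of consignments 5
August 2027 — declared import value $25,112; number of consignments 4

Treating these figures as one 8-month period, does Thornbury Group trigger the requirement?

Yes

Total declared import value: $29,256 + $19,275 + $17,172 + $4,558 + $10,556 + $36,525 + $28,389 + $25,112 = $170,843 (> $170,000).
Total number of consignments: 3 + 36 + 3 + 32 + 16 + 2 + 5 + 4 = 101 (> 100).
The test is 'or': at least one threshold is exceeded.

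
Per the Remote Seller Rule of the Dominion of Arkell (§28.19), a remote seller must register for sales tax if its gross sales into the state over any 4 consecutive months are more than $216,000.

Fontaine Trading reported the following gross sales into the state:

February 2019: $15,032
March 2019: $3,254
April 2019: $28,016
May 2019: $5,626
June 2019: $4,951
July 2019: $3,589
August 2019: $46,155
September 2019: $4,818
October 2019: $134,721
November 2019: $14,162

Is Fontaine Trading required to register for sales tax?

February 2019–May 2019: $15,032 + $3,254 + $28,016 + $5,626 = $51,928 (under)
March 2019–June 2019: $3,254 + $28,016 + $5,626 + $4,951 = $41,847 (under)
April 2019–July 2019: $28,016 + $5,626 + $4,951 + $3,589 = $42,182 (under)
May 2019–August 2019: $5,626 + $4,951 + $3,589 + $46,155 = $60,321 (under)
June 2019–September 2019: $4,951 + $3,589 + $46,155 + $4,818 = $59,513 (under)
July 2019–October 2019: $3,589 + $46,155 + $4,818 + $134,721 = $189,283 (under)
August 2019–November 2019: $46,155 + $4,818 + $134,721 + $14,162 = $199,856 (under)
No window exceeds $216,000.

No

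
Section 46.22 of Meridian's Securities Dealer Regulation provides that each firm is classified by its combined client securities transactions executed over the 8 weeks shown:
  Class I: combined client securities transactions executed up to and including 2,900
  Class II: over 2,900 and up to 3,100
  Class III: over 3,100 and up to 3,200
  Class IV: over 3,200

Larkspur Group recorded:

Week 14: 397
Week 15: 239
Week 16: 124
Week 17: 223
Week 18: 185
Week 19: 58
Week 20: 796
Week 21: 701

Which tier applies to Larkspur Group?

Class I

Combined client securities transactions executed: 397 + 239 + 124 + 223 + 185 + 58 + 796 + 701 = 2,723.
2,723 ≤ 2,900, so Class I applies.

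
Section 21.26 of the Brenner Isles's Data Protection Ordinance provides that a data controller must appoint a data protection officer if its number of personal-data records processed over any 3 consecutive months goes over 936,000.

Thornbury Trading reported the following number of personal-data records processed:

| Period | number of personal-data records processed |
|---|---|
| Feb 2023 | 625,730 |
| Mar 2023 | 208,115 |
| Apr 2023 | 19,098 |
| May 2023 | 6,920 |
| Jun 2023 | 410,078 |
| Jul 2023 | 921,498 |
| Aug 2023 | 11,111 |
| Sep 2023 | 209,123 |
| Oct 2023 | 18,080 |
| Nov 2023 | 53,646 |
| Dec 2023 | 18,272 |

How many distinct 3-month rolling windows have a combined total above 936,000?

Feb 2023–Apr 2023: 625,730 + 208,115 + 19,098 = 852,943 (under)
Mar 2023–May 2023: 208,115 + 19,098 + 6,920 = 234,133 (under)
Apr 2023–Jun 2023: 19,098 + 6,920 + 410,078 = 436,096 (under)
May 2023–Jul 2023: 6,920 + 410,078 + 921,498 = 1,338,496 (over)
Jun 2023–Aug 2023: 410,078 + 921,498 + 11,111 = 1,342,687 (over)
Jul 2023–Sep 2023: 921,498 + 11,111 + 209,123 = 1,141,732 (over)
Aug 2023–Oct 2023: 11,111 + 209,123 + 18,080 = 238,314 (under)
Sep 2023–Nov 2023: 209,123 + 18,080 + 53,646 = 280,849 (under)
Oct 2023–Dec 2023: 18,080 + 53,646 + 18,272 = 89,998 (under)
3 windows exceed the threshold.

3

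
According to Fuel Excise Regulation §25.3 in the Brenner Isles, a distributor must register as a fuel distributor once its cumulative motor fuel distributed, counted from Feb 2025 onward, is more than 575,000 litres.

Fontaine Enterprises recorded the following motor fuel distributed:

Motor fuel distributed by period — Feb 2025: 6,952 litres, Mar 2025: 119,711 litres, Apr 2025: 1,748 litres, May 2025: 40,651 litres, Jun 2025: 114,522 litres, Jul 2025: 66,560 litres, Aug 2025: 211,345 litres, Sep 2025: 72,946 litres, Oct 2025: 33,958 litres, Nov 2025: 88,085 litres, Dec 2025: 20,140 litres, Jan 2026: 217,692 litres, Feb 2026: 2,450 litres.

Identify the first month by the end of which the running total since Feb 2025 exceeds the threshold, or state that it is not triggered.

Sep 2025

Through Feb 2025: 6,952 litres
Through Mar 2025: 126,663 litres
Through Apr 2025: 128,411 litres
Through May 2025: 169,062 litres
Through Jun 2025: 283,584 litres
Through Jul 2025: 350,144 litres
Through Aug 2025: 561,489 litres
Through Sep 2025: 634,435 litres ← exceeds threshold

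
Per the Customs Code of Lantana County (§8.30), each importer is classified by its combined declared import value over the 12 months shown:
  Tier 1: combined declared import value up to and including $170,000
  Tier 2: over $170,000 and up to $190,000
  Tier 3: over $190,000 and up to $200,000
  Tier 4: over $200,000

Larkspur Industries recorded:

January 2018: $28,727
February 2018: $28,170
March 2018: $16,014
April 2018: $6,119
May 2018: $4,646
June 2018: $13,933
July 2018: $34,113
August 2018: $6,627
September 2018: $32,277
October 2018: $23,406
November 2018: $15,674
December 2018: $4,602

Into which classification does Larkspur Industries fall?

Tier 4

Combined declared import value: $28,727 + $28,170 + $16,014 + $6,119 + $4,646 + $13,933 + $34,113 + $6,627 + $32,277 + $23,406 + $15,674 + $4,602 = $214,308.
$214,308 > $200,000, so Tier 4 applies.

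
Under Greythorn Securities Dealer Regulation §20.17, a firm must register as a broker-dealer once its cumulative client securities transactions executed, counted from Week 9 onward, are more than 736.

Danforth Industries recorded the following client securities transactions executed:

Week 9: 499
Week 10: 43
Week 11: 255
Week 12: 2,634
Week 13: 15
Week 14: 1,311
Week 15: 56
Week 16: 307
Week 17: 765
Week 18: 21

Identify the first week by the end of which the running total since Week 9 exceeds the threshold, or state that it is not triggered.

Week 11

Through Week 9: 499
Through Week 10: 542
Through Week 11: 797 ← exceeds threshold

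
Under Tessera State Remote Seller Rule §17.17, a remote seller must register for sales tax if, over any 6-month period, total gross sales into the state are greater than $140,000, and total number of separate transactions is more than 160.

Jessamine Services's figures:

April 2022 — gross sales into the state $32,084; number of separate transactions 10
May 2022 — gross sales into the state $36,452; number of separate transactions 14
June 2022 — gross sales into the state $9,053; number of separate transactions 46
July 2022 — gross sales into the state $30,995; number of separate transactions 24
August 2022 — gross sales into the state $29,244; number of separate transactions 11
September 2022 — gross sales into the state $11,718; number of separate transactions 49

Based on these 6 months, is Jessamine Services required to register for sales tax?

Total gross sales into the state: $32,084 + $36,452 + $9,053 + $30,995 + $29,244 + $11,718 = $149,546 (> $140,000).
Total number of separate transactions: 10 + 14 + 46 + 24 + 11 + 49 = 154 (≤ 160).
The test is 'and': the rule requires both, and at least one is not exceeded.

No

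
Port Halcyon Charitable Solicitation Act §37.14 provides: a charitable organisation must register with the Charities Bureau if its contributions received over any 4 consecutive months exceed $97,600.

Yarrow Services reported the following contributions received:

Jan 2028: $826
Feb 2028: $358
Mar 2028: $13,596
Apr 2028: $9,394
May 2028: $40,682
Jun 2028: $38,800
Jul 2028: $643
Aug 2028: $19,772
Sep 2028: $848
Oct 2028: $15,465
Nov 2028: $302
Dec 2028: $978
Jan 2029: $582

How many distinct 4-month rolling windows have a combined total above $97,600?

Jan 2028–Apr 2028: $826 + $358 + $13,596 + $9,394 = $24,174 (under)
Feb 2028–May 2028: $358 + $13,596 + $9,394 + $40,682 = $64,030 (under)
Mar 2028–Jun 2028: $13,596 + $9,394 + $40,682 + $38,800 = $102,472 (over)
Apr 2028–Jul 2028: $9,394 + $40,682 + $38,800 + $643 = $89,519 (under)
May 2028–Aug 2028: $40,682 + $38,800 + $643 + $19,772 = $99,897 (over)
Jun 2028–Sep 2028: $38,800 + $643 + $19,772 + $848 = $60,063 (under)
Jul 2028–Oct 2028: $643 + $19,772 + $848 + $15,465 = $36,728 (under)
Aug 2028–Nov 2028: $19,772 + $848 + $15,465 + $302 = $36,387 (under)
Sep 2028–Dec 2028: $848 + $15,465 + $302 + $978 = $17,593 (under)
Oct 2028–Jan 2029: $15,465 + $302 + $978 + $582 = $17,327 (under)
2 windows exceed the threshold.

2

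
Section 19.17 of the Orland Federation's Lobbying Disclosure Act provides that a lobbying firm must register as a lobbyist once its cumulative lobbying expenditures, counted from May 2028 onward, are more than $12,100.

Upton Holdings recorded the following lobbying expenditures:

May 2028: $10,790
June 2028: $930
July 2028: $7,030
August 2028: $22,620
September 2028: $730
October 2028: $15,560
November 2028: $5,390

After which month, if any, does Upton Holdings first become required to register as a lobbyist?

Through May 2028: $10,790
Through June 2028: $11,720
Through July 2028: $18,750 ← exceeds threshold

July 2028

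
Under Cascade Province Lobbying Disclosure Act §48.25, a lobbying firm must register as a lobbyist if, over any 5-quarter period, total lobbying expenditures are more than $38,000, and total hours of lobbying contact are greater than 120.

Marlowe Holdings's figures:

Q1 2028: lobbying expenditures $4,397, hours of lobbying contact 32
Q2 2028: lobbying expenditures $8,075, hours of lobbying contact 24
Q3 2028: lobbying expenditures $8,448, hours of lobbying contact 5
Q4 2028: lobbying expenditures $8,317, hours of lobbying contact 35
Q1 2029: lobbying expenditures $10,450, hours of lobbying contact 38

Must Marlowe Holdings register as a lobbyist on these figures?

Total lobbying expenditures: $4,397 + $8,075 + $8,448 + $8,317 + $10,450 = $39,687 (> $38,000).
Total hours of lobbying contact: 32 + 24 + 5 + 35 + 38 = 134 (> 120).
The test is 'and': both thresholds are exceeded.

Yes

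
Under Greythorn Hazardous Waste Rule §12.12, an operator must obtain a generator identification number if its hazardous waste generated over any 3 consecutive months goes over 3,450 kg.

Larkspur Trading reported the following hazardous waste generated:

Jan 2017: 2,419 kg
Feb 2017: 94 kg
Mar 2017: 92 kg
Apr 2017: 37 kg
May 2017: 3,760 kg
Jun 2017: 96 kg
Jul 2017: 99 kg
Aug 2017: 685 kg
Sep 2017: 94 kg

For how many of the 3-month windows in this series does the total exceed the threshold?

3

Jan 2017–Mar 2017: 2,419 kg + 94 kg + 92 kg = 2,605 kg (under)
Feb 2017–Apr 2017: 94 kg + 92 kg + 37 kg = 223 kg (under)
Mar 2017–May 2017: 92 kg + 37 kg + 3,760 kg = 3,889 kg (over)
Apr 2017–Jun 2017: 37 kg + 3,760 kg + 96 kg = 3,893 kg (over)
May 2017–Jul 2017: 3,760 kg + 96 kg + 99 kg = 3,955 kg (over)
Jun 2017–Aug 2017: 96 kg + 99 kg + 685 kg = 880 kg (under)
Jul 2017–Sep 2017: 99 kg + 685 kg + 94 kg = 878 kg (under)
3 windows exceed the threshold.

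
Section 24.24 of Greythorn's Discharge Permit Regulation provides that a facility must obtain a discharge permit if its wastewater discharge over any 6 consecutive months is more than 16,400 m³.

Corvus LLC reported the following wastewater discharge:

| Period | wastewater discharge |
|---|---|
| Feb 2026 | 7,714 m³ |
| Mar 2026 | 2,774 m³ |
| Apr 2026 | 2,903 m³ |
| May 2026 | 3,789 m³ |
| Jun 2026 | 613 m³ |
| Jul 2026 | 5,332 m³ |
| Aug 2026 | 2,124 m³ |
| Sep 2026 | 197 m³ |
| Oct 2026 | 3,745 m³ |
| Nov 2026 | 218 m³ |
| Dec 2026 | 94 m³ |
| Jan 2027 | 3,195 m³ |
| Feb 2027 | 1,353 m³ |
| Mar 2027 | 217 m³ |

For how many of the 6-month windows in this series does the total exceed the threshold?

2

Feb 2026–Jul 2026: 7,714 m³ + 2,774 m³ + 2,903 m³ + 3,789 m³ + 613 m³ + 5,332 m³ = 23,125 m³ (over)
Mar 2026–Aug 2026: 2,774 m³ + 2,903 m³ + 3,789 m³ + 613 m³ + 5,332 m³ + 2,124 m³ = 17,535 m³ (over)
Apr 2026–Sep 2026: 2,903 m³ + 3,789 m³ + 613 m³ + 5,332 m³ + 2,124 m³ + 197 m³ = 14,958 m³ (under)
May 2026–Oct 2026: 3,789 m³ + 613 m³ + 5,332 m³ + 2,124 m³ + 197 m³ + 3,745 m³ = 15,800 m³ (under)
Jun 2026–Nov 2026: 613 m³ + 5,332 m³ + 2,124 m³ + 197 m³ + 3,745 m³ + 218 m³ = 12,229 m³ (under)
Jul 2026–Dec 2026: 5,332 m³ + 2,124 m³ + 197 m³ + 3,745 m³ + 218 m³ + 94 m³ = 11,710 m³ (under)
Aug 2026–Jan 2027: 2,124 m³ + 197 m³ + 3,745 m³ + 218 m³ + 94 m³ + 3,195 m³ = 9,573 m³ (under)
Sep 2026–Feb 2027: 197 m³ + 3,745 m³ + 218 m³ + 94 m³ + 3,195 m³ + 1,353 m³ = 8,802 m³ (under)
Oct 2026–Mar 2027: 3,745 m³ + 218 m³ + 94 m³ + 3,195 m³ + 1,353 m³ + 217 m³ = 8,822 m³ (under)
2 windows exceed the threshold.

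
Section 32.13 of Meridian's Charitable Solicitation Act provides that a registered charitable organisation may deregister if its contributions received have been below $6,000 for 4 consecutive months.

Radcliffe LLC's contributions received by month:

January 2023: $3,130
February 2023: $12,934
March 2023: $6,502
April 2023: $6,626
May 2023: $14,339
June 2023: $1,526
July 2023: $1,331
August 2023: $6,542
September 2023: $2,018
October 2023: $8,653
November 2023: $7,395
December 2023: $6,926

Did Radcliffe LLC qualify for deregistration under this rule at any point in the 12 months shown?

No

Months below $6,000: January 2023, June 2023, July 2023, September 2023.
Longest run of consecutive months below the threshold: 2.
2 < 4, so Radcliffe LLC never became eligible.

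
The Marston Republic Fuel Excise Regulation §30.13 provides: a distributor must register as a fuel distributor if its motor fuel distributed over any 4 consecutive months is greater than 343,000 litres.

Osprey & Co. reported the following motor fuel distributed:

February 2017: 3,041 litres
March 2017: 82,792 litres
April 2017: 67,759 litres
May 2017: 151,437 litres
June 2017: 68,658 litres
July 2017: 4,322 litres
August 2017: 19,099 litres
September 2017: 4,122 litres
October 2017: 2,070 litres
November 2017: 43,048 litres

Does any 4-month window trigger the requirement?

February 2017–May 2017: 3,041 litres + 82,792 litres + 67,759 litres + 151,437 litres = 305,029 litres (under)
March 2017–June 2017: 82,792 litres + 67,759 litres + 151,437 litres + 68,658 litres = 370,646 litres (over)
April 2017–July 2017: 67,759 litres + 151,437 litres + 68,658 litres + 4,322 litres = 292,176 litres (under)
May 2017–August 2017: 151,437 litres + 68,658 litres + 4,322 litres + 19,099 litres = 243,516 litres (under)
June 2017–September 2017: 68,658 litres + 4,322 litres + 19,099 litres + 4,122 litres = 96,201 litres (under)
July 2017–October 2017: 4,322 litres + 19,099 litres + 4,122 litres + 2,070 litres = 29,613 litres (under)
August 2017–November 2017: 19,099 litres + 4,122 litres + 2,070 litres + 43,048 litres = 68,339 litres (under)
At least one window exceeds 343,000 litres.

Yes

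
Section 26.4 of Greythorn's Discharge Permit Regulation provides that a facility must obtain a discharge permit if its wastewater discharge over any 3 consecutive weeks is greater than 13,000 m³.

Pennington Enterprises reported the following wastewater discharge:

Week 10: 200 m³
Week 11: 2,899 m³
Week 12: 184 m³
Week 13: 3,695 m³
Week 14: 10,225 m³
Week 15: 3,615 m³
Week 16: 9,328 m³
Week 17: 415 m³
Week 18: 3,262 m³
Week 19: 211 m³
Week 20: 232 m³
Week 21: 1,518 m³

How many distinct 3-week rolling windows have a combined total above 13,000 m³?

5

Week 10–Week 12: 200 m³ + 2,899 m³ + 184 m³ = 3,283 m³ (under)
Week 11–Week 13: 2,899 m³ + 184 m³ + 3,695 m³ = 6,778 m³ (under)
Week 12–Week 14: 184 m³ + 3,695 m³ + 10,225 m³ = 14,104 m³ (over)
Week 13–Week 15: 3,695 m³ + 10,225 m³ + 3,615 m³ = 17,535 m³ (over)
Week 14–Week 16: 10,225 m³ + 3,615 m³ + 9,328 m³ = 23,168 m³ (over)
Week 15–Week 17: 3,615 m³ + 9,328 m³ + 415 m³ = 13,358 m³ (over)
Week 16–Week 18: 9,328 m³ + 415 m³ + 3,262 m³ = 13,005 m³ (over)
Week 17–Week 19: 415 m³ + 3,262 m³ + 211 m³ = 3,888 m³ (under)
Week 18–Week 20: 3,262 m³ + 211 m³ + 232 m³ = 3,705 m³ (under)
Week 19–Week 21: 211 m³ + 232 m³ + 1,518 m³ = 1,961 m³ (under)
5 windows exceed the threshold.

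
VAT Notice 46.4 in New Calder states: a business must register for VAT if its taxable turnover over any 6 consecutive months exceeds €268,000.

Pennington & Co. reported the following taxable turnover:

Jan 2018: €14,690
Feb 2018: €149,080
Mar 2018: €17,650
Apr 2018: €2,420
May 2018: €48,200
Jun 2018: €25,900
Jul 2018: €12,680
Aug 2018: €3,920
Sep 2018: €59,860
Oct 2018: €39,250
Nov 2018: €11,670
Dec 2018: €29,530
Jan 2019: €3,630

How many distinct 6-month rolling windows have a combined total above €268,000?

Jan 2018–Jun 2018: €14,690 + €149,080 + €17,650 + €2,420 + €48,200 + €25,900 = €257,940 (under)
Feb 2018–Jul 2018: €149,080 + €17,650 + €2,420 + €48,200 + €25,900 + €12,680 = €255,930 (under)
Mar 2018–Aug 2018: €17,650 + €2,420 + €48,200 + €25,900 + €12,680 + €3,920 = €110,770 (under)
Apr 2018–Sep 2018: €2,420 + €48,200 + €25,900 + €12,680 + €3,920 + €59,860 = €152,980 (under)
May 2018–Oct 2018: €48,200 + €25,900 + €12,680 + €3,920 + €59,860 + €39,250 = €189,810 (under)
Jun 2018–Nov 2018: €25,900 + €12,680 + €3,920 + €59,860 + €39,250 + €11,670 = €153,280 (under)
Jul 2018–Dec 2018: €12,680 + €3,920 + €59,860 + €39,250 + €11,670 + €29,530 = €156,910 (under)
Aug 2018–Jan 2019: €3,920 + €59,860 + €39,250 + €11,670 + €29,530 + €3,630 = €147,860 (under)
0 windows exceed the threshold.

0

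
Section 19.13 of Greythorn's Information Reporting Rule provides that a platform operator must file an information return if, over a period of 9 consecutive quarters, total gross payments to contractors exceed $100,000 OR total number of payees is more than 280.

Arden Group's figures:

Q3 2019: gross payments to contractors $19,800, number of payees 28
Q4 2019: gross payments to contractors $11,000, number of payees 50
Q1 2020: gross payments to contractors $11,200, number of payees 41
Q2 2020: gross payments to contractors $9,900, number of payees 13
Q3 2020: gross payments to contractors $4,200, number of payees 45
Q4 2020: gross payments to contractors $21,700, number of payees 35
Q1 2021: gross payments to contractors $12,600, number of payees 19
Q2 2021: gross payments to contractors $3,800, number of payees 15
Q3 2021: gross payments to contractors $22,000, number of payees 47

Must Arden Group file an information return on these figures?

Total gross payments to contractors: $19,800 + $11,000 + $11,200 + $9,900 + $4,200 + $21,700 + $12,600 + $3,800 + $22,000 = $116,200 (> $100,000).
Total number of payees: 28 + 50 + 41 + 13 + 45 + 35 + 19 + 15 + 47 = 293 (> 280).
The test is 'or': at least one threshold is exceeded.

Yes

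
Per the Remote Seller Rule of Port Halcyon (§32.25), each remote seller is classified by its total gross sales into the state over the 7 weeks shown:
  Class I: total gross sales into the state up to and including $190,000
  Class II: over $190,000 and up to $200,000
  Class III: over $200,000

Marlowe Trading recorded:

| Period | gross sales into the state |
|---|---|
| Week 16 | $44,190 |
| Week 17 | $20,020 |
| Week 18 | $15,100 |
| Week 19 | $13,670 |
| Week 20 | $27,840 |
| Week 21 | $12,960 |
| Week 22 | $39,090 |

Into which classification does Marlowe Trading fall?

Class I

Total gross sales into the state: $44,190 + $20,020 + $15,100 + $13,670 + $27,840 + $12,960 + $39,090 = $172,870.
$172,870 ≤ $190,000, so Class I applies.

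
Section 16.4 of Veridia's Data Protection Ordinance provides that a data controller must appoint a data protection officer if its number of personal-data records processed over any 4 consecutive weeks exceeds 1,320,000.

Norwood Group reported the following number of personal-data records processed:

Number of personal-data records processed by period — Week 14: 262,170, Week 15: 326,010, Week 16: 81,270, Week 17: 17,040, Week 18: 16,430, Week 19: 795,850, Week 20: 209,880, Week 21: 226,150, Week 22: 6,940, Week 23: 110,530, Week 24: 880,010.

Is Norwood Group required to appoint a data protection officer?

Week 14–Week 17: 262,170 + 326,010 + 81,270 + 17,040 = 686,490 (under)
Week 15–Week 18: 326,010 + 81,270 + 17,040 + 16,430 = 440,750 (under)
Week 16–Week 19: 81,270 + 17,040 + 16,430 + 795,850 = 910,590 (under)
Week 17–Week 20: 17,040 + 16,430 + 795,850 + 209,880 = 1,039,200 (under)
Week 18–Week 21: 16,430 + 795,850 + 209,880 + 226,150 = 1,248,310 (under)
Week 19–Week 22: 795,850 + 209,880 + 226,150 + 6,940 = 1,238,820 (under)
Week 20–Week 23: 209,880 + 226,150 + 6,940 + 110,530 = 553,500 (under)
Week 21–Week 24: 226,150 + 6,940 + 110,530 + 880,010 = 1,223,630 (under)
No window exceeds 1,320,000.

No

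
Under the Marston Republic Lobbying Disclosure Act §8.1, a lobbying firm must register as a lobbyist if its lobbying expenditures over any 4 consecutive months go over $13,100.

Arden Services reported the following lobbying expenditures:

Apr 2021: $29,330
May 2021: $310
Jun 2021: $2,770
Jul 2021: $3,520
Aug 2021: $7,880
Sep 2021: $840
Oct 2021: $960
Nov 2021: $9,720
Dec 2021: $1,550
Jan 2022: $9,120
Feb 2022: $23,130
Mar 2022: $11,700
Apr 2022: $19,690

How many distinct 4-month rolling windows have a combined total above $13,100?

Apr 2021–Jul 2021: $29,330 + $310 + $2,770 + $3,520 = $35,930 (over)
May 2021–Aug 2021: $310 + $2,770 + $3,520 + $7,880 = $14,480 (over)
Jun 2021–Sep 2021: $2,770 + $3,520 + $7,880 + $840 = $15,010 (over)
Jul 2021–Oct 2021: $3,520 + $7,880 + $840 + $960 = $13,200 (over)
Aug 2021–Nov 2021: $7,880 + $840 + $960 + $9,720 = $19,400 (over)
Sep 2021–Dec 2021: $840 + $960 + $9,720 + $1,550 = $13,070 (under)
Oct 2021–Jan 2022: $960 + $9,720 + $1,550 + $9,120 = $21,350 (over)
Nov 2021–Feb 2022: $9,720 + $1,550 + $9,120 + $23,130 = $43,520 (over)
Dec 2021–Mar 2022: $1,550 + $9,120 + $23,130 + $11,700 = $45,500 (over)
Jan 2022–Apr 2022: $9,120 + $23,130 + $11,700 + $19,690 = $63,640 (over)
9 windows exceed the threshold.

9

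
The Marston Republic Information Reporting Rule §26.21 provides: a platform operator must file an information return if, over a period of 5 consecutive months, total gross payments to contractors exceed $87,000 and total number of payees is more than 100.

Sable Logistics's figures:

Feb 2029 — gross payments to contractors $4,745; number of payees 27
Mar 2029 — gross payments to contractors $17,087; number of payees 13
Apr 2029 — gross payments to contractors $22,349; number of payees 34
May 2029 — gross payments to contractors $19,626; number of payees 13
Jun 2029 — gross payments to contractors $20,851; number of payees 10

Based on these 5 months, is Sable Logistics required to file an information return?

Total gross payments to contractors: $4,745 + $17,087 + $22,349 + $19,626 + $20,851 = $84,658 (≤ $87,000).
Total number of payees: 27 + 13 + 34 + 13 + 10 = 97 (≤ 100).
The test is 'and': the rule requires both, and at least one is not exceeded.

No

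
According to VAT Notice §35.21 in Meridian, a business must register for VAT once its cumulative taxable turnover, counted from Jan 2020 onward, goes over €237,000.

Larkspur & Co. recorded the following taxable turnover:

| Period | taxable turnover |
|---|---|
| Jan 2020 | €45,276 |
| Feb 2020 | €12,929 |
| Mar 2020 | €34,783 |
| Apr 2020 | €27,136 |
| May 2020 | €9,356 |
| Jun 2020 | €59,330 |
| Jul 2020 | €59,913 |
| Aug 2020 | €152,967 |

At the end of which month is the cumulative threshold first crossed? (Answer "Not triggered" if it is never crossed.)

Jul 2020

Through Jan 2020: €45,276
Through Feb 2020: €58,205
Through Mar 2020: €92,988
Through Apr 2020: €120,124
Through May 2020: €129,480
Through Jun 2020: €188,810
Through Jul 2020: €248,723 ← exceeds threshold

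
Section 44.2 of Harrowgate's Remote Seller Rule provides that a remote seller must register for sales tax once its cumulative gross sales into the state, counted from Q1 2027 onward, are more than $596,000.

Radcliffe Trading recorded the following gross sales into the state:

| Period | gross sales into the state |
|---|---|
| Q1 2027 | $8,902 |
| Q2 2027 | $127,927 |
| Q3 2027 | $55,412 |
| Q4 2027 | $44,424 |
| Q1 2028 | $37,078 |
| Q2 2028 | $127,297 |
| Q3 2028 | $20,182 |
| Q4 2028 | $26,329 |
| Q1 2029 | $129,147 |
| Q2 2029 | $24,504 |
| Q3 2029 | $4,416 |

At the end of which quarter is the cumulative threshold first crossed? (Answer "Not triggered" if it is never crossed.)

Q2 2029

Through Q1 2027: $8,902
Through Q2 2027: $136,829
Through Q3 2027: $192,241
Through Q4 2027: $236,665
Through Q1 2028: $273,743
Through Q2 2028: $401,040
Through Q3 2028: $421,222
Through Q4 2028: $447,551
Through Q1 2029: $576,698
Through Q2 2029: $601,202 ← exceeds threshold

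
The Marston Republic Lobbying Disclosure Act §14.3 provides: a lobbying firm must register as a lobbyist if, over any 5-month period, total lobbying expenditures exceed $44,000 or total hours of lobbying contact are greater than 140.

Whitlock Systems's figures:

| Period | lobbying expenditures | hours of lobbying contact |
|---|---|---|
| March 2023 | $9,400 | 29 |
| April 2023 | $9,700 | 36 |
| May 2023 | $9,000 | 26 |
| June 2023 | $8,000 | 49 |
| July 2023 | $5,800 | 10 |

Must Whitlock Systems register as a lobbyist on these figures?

Total lobbying expenditures: $9,400 + $9,700 + $9,000 + $8,000 + $5,800 = $41,900 (≤ $44,000).
Total hours of lobbying contact: 29 + 36 + 26 + 49 + 10 = 150 (> 140).
The test is 'or': at least one threshold is exceeded.

Yes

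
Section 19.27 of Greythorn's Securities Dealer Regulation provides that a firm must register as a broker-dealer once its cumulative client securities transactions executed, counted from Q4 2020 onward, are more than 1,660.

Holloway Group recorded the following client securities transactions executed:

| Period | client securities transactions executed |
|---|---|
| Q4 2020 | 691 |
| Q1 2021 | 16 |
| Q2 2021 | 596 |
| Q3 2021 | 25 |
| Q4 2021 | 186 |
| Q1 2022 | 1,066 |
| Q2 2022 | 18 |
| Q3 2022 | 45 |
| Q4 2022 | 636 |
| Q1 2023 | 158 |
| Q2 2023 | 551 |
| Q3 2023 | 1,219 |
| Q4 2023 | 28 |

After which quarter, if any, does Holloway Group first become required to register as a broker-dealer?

Through Q4 2020: 691
Through Q1 2021: 707
Through Q2 2021: 1,303
Through Q3 2021: 1,328
Through Q4 2021: 1,514
Through Q1 2022: 2,580 ← exceeds threshold

Q1 2022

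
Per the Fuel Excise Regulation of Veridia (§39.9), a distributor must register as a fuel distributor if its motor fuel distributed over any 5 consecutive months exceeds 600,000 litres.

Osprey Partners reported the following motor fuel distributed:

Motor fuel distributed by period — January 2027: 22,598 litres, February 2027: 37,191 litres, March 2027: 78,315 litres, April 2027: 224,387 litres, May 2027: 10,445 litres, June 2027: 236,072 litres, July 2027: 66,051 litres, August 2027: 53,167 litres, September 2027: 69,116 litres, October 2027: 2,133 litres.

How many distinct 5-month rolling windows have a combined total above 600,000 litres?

January 2027–May 2027: 22,598 litres + 37,191 litres + 78,315 litres + 224,387 litres + 10,445 litres = 372,936 litres (under)
February 2027–June 2027: 37,191 litres + 78,315 litres + 224,387 litres + 10,445 litres + 236,072 litres = 586,410 litres (under)
March 2027–July 2027: 78,315 litres + 224,387 litres + 10,445 litres + 236,072 litres + 66,051 litres = 615,270 litres (over)
April 2027–August 2027: 224,387 litres + 10,445 litres + 236,072 litres + 66,051 litres + 53,167 litres = 590,122 litres (under)
May 2027–September 2027: 10,445 litres + 236,072 litres + 66,051 litres + 53,167 litres + 69,116 litres = 434,851 litres (under)
June 2027–October 2027: 236,072 litres + 66,051 litres + 53,167 litres + 69,116 litres + 2,133 litres = 426,539 litres (under)
1 window exceeds the threshold.

1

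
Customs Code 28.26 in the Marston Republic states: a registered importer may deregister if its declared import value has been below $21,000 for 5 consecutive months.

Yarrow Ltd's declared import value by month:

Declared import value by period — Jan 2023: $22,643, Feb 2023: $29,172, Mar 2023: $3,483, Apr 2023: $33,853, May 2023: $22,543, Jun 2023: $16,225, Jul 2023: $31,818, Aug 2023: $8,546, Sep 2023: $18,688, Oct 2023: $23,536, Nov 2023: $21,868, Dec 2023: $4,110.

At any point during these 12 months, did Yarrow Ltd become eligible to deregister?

Months below $21,000: Mar 2023, Jun 2023, Aug 2023, Sep 2023, Dec 2023.
Longest run of consecutive months below the threshold: 2.
2 < 5, so Yarrow Ltd never became eligible.

No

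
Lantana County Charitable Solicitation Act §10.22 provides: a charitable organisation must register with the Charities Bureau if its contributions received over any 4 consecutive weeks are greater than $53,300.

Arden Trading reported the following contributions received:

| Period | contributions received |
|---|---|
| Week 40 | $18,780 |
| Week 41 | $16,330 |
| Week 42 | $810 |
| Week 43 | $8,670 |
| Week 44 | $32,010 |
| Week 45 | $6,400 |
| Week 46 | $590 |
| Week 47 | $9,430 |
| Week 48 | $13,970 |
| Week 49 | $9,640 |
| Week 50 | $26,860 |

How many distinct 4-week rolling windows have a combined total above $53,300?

2

Week 40–Week 43: $18,780 + $16,330 + $810 + $8,670 = $44,590 (under)
Week 41–Week 44: $16,330 + $810 + $8,670 + $32,010 = $57,820 (over)
Week 42–Week 45: $810 + $8,670 + $32,010 + $6,400 = $47,890 (under)
Week 43–Week 46: $8,670 + $32,010 + $6,400 + $590 = $47,670 (under)
Week 44–Week 47: $32,010 + $6,400 + $590 + $9,430 = $48,430 (under)
Week 45–Week 48: $6,400 + $590 + $9,430 + $13,970 = $30,390 (under)
Week 46–Week 49: $590 + $9,430 + $13,970 + $9,640 = $33,630 (under)
Week 47–Week 50: $9,430 + $13,970 + $9,640 + $26,860 = $59,900 (over)
2 windows exceed the threshold.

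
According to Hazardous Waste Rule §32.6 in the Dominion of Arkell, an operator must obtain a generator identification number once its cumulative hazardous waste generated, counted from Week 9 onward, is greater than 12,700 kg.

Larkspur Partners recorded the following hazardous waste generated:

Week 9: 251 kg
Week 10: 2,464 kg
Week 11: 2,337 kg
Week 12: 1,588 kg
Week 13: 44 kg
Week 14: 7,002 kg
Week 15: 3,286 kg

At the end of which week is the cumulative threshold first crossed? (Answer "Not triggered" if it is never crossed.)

Week 14

Through Week 9: 251 kg
Through Week 10: 2,715 kg
Through Week 11: 5,052 kg
Through Week 12: 6,640 kg
Through Week 13: 6,684 kg
Through Week 14: 13,686 kg ← exceeds threshold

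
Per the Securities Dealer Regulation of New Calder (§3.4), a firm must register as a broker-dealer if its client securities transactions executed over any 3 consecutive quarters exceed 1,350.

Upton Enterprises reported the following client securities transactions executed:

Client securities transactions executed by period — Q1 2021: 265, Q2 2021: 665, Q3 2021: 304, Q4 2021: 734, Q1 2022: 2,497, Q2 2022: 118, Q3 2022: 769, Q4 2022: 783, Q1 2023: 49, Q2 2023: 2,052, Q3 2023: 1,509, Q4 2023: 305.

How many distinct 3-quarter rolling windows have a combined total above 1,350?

9

Q1 2021–Q3 2021: 265 + 665 + 304 = 1,234 (under)
Q2 2021–Q4 2021: 665 + 304 + 734 = 1,703 (over)
Q3 2021–Q1 2022: 304 + 734 + 2,497 = 3,535 (over)
Q4 2021–Q2 2022: 734 + 2,497 + 118 = 3,349 (over)
Q1 2022–Q3 2022: 2,497 + 118 + 769 = 3,384 (over)
Q2 2022–Q4 2022: 118 + 769 + 783 = 1,670 (over)
Q3 2022–Q1 2023: 769 + 783 + 49 = 1,601 (over)
Q4 2022–Q2 2023: 783 + 49 + 2,052 = 2,884 (over)
Q1 2023–Q3 2023: 49 + 2,052 + 1,509 = 3,610 (over)
Q2 2023–Q4 2023: 2,052 + 1,509 + 305 = 3,866 (over)
9 windows exceed the threshold.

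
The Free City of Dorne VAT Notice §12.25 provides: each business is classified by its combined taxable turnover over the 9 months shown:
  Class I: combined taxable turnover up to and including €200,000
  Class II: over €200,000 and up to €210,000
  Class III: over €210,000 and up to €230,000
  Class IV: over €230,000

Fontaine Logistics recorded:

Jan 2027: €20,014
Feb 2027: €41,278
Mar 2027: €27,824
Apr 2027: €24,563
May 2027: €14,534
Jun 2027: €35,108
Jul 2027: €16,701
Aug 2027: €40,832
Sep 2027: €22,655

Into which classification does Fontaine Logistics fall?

Class IV

Combined taxable turnover: €20,014 + €41,278 + €27,824 + €24,563 + €14,534 + €35,108 + €16,701 + €40,832 + €22,655 = €243,509.
€243,509 > €230,000, so Class IV applies.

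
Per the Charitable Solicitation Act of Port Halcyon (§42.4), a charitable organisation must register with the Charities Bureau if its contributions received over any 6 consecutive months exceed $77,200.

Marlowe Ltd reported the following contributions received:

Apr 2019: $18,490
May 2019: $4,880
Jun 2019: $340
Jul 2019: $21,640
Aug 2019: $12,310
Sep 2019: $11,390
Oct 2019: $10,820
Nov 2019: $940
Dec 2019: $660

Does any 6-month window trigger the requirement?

No

Apr 2019–Sep 2019: $18,490 + $4,880 + $340 + $21,640 + $12,310 + $11,390 = $69,050 (under)
May 2019–Oct 2019: $4,880 + $340 + $21,640 + $12,310 + $11,390 + $10,820 = $61,380 (under)
Jun 2019–Nov 2019: $340 + $21,640 + $12,310 + $11,390 + $10,820 + $940 = $57,440 (under)
Jul 2019–Dec 2019: $21,640 + $12,310 + $11,390 + $10,820 + $940 + $660 = $57,760 (under)
No window exceeds $77,200.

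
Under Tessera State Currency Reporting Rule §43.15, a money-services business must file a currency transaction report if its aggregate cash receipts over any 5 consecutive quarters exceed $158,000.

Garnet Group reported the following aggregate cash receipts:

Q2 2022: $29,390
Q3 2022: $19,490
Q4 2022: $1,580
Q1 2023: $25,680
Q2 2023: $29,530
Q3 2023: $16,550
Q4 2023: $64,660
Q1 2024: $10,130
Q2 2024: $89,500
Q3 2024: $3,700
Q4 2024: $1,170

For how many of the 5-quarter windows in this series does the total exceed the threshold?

Q2 2022–Q2 2023: $29,390 + $19,490 + $1,580 + $25,680 + $29,530 = $105,670 (under)
Q3 2022–Q3 2023: $19,490 + $1,580 + $25,680 + $29,530 + $16,550 = $92,830 (under)
Q4 2022–Q4 2023: $1,580 + $25,680 + $29,530 + $16,550 + $64,660 = $138,000 (under)
Q1 2023–Q1 2024: $25,680 + $29,530 + $16,550 + $64,660 + $10,130 = $146,550 (under)
Q2 2023–Q2 2024: $29,530 + $16,550 + $64,660 + $10,130 + $89,500 = $210,370 (over)
Q3 2023–Q3 2024: $16,550 + $64,660 + $10,130 + $89,500 + $3,700 = $184,540 (over)
Q4 2023–Q4 2024: $64,660 + $10,130 + $89,500 + $3,700 + $1,170 = $169,160 (over)
3 windows exceed the threshold.

3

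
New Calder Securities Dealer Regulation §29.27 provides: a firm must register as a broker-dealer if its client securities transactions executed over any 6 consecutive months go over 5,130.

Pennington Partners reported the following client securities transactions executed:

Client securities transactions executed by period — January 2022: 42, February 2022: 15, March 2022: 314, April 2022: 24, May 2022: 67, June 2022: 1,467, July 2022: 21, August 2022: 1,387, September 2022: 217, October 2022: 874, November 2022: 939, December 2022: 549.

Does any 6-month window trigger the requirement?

January 2022–June 2022: 42 + 15 + 314 + 24 + 67 + 1,467 = 1,929 (under)
February 2022–July 2022: 15 + 314 + 24 + 67 + 1,467 + 21 = 1,908 (under)
March 2022–August 2022: 314 + 24 + 67 + 1,467 + 21 + 1,387 = 3,280 (under)
April 2022–September 2022: 24 + 67 + 1,467 + 21 + 1,387 + 217 = 3,183 (under)
May 2022–October 2022: 67 + 1,467 + 21 + 1,387 + 217 + 874 = 4,033 (under)
June 2022–November 2022: 1,467 + 21 + 1,387 + 217 + 874 + 939 = 4,905 (under)
July 2022–December 2022: 21 + 1,387 + 217 + 874 + 939 + 549 = 3,987 (under)
No window exceeds 5,130.

No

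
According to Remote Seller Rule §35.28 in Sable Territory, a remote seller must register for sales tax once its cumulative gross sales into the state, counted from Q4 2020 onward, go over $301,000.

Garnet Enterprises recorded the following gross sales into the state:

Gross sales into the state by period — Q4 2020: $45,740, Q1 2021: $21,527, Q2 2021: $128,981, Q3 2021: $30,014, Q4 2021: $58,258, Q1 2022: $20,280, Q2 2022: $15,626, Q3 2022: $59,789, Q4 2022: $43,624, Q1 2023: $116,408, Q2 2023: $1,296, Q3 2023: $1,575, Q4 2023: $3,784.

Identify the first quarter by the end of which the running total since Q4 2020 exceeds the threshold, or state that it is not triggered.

Q1 2022

Through Q4 2020: $45,740
Through Q1 2021: $67,267
Through Q2 2021: $196,248
Through Q3 2021: $226,262
Through Q4 2021: $284,520
Through Q1 2022: $304,800 ← exceeds threshold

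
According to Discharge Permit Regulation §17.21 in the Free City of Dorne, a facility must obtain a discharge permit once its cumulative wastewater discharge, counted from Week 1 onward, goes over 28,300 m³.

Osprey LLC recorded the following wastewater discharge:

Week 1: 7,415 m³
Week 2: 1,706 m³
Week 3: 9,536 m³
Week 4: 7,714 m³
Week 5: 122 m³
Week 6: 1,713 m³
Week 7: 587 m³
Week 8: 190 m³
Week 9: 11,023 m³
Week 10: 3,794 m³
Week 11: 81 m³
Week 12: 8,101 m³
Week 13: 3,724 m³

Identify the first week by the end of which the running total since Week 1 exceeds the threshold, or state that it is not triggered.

Week 7

Through Week 1: 7,415 m³
Through Week 2: 9,121 m³
Through Week 3: 18,657 m³
Through Week 4: 26,371 m³
Through Week 5: 26,493 m³
Through Week 6: 28,206 m³
Through Week 7: 28,793 m³ ← exceeds threshold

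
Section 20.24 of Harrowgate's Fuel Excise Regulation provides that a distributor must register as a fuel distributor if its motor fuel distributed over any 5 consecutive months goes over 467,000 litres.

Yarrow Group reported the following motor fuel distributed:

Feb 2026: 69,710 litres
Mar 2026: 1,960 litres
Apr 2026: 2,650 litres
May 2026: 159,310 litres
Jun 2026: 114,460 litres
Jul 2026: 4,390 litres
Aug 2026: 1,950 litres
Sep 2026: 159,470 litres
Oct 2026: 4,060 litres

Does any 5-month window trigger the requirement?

Feb 2026–Jun 2026: 69,710 litres + 1,960 litres + 2,650 litres + 159,310 litres + 114,460 litres = 348,090 litres (under)
Mar 2026–Jul 2026: 1,960 litres + 2,650 litres + 159,310 litres + 114,460 litres + 4,390 litres = 282,770 litres (under)
Apr 2026–Aug 2026: 2,650 litres + 159,310 litres + 114,460 litres + 4,390 litres + 1,950 litres = 282,760 litres (under)
May 2026–Sep 2026: 159,310 litres + 114,460 litres + 4,390 litres + 1,950 litres + 159,470 litres = 439,580 litres (under)
Jun 2026–Oct 2026: 114,460 litres + 4,390 litres + 1,950 litres + 159,470 litres + 4,060 litres = 284,330 litres (under)
No window exceeds 467,000 litres.

No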